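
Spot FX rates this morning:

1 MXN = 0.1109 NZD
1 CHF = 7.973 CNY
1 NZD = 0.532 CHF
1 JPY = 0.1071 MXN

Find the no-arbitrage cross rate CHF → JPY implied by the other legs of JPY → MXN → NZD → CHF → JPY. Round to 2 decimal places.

Known legs of the cycle: 0.1071 × 0.1109 × 0.532 = 0.00631877148
For no arbitrage the full-cycle product must be 1, so the missing rate is 1 / 0.00631877148 ≈ 158.2586.

158.26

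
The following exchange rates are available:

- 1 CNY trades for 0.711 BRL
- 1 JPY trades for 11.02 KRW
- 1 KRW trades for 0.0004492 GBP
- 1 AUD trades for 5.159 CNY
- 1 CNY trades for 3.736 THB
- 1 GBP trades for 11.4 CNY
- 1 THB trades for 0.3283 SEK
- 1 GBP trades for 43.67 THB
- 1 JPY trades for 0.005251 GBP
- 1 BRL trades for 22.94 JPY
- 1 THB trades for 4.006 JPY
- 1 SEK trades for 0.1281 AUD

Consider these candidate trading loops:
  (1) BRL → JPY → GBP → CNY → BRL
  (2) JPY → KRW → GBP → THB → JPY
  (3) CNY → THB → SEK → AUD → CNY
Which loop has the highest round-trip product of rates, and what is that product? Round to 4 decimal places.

(1) 22.94 × 0.005251 × 11.4 × 0.711 = 0.97636
(2) 11.02 × 0.0004492 × 43.67 × 4.006 = 0.86600
(3) 3.736 × 0.3283 × 0.1281 × 5.159 = 0.81057
Highest is cycle (1) at 0.9764 (≤1, no arbitrage).

0.9764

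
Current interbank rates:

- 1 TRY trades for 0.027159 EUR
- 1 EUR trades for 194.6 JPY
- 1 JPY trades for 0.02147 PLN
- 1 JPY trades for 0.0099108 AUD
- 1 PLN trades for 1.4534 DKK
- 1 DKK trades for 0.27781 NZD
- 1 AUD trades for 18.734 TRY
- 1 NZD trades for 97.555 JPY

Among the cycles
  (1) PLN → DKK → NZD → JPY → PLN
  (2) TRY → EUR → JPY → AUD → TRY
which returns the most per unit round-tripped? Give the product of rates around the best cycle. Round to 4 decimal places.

(1) 1.4534 × 0.27781 × 97.555 × 0.02147 = 0.84570
(2) 0.027159 × 194.6 × 0.0099108 × 18.734 = 0.98129
Highest is cycle (2) at 0.9813 (≤1, no arbitrage).

0.9813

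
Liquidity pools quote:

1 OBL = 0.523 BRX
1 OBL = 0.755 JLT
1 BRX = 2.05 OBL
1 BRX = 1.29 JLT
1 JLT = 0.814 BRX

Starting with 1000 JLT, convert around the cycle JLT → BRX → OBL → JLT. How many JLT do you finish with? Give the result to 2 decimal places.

1259.87

1000 JLT × 0.814 = 814 BRX
814 BRX × 2.05 = 1668.7 OBL
1668.7 OBL × 0.755 = 1259.8685 JLT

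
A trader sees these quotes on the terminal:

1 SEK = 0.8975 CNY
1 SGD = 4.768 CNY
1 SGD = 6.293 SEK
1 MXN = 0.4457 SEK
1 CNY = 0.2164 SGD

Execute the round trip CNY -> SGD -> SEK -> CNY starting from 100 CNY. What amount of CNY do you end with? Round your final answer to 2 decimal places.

122.22

100 CNY × 0.2164 = 21.64 SGD
21.64 SGD × 6.293 = 136.18052 SEK
136.18052 SEK × 0.8975 = 122.2220167 CNY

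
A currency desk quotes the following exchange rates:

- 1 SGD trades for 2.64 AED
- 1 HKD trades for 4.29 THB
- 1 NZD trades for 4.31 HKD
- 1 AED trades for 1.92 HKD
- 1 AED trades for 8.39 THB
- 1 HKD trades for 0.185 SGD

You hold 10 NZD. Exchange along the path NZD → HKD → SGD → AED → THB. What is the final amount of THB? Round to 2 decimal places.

176.61

10 NZD × 4.31 = 43.1 HKD
43.1 HKD × 0.185 = 7.9735 SGD
7.9735 SGD × 2.64 = 21.05004 AED
21.05004 AED × 8.39 = 176.6098356 THB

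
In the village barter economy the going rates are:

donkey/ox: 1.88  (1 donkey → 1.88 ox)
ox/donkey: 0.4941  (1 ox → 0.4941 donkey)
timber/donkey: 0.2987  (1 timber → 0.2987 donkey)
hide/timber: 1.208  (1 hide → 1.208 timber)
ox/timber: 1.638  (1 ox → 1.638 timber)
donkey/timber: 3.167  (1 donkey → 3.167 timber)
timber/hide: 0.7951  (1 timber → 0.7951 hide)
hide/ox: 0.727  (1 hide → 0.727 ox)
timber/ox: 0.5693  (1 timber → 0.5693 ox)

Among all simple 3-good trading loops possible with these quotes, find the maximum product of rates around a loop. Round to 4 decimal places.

ox→timber→hide→ox: 1.638 × 0.7951 × 0.727 = 0.94683
ox→timber→donkey→ox: 1.638 × 0.2987 × 1.88 = 0.91983
ox→donkey→timber→ox: 0.4941 × 3.167 × 0.5693 = 0.89085
Maximum is ox→timber→hide→ox at 0.9468; no arbitrage — every cycle loses value.

0.9468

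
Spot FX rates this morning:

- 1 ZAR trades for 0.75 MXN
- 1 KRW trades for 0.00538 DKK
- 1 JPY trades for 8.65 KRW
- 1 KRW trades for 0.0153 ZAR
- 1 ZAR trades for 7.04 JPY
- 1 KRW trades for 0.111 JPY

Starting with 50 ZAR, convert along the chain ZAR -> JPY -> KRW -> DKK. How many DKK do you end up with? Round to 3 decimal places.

50 ZAR × 7.04 = 352 JPY
352 JPY × 8.65 = 3044.8 KRW
3044.8 KRW × 0.00538 = 16.381024 DKK

16.381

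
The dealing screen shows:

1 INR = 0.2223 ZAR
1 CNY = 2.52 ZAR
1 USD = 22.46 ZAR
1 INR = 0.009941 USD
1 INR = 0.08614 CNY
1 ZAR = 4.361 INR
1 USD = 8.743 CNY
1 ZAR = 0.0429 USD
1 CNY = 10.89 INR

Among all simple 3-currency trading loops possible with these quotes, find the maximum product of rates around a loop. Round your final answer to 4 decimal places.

0.9737

INR→USD→ZAR→INR: 0.009941 × 22.46 × 4.361 = 0.97370
INR→CNY→ZAR→INR: 0.08614 × 2.52 × 4.361 = 0.94665
INR→USD→CNY→INR: 0.009941 × 8.743 × 10.89 = 0.94650
CNY→ZAR→USD→CNY: 2.52 × 0.0429 × 8.743 = 0.94519
Maximum is INR→USD→ZAR→INR at 0.9737; no arbitrage — every cycle loses value.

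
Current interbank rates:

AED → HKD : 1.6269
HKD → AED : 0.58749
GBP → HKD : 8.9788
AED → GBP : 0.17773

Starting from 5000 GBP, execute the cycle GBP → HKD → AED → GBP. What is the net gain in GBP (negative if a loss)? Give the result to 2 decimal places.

5000 GBP × 8.9788 = 44894 HKD
44894 HKD × 0.58749 = 26374.77606 AED
26374.77606 AED × 0.17773 = 4687.5889491438 GBP
Net change: 4687.5889491438 − 5000 = -312.4110508562 GBP

-312.41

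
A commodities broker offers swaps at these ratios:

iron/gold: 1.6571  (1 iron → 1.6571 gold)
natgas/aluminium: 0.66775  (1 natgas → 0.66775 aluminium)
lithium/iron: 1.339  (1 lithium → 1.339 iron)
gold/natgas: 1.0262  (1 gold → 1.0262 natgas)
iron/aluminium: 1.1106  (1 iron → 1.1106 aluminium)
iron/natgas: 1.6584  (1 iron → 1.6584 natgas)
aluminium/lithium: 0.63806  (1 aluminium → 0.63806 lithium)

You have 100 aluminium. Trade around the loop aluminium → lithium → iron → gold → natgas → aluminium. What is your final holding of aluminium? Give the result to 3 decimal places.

97.015

100 aluminium × 0.63806 = 63.806 lithium
63.806 lithium × 1.339 = 85.436234 iron
85.436234 iron × 1.6571 = 141.5763833614 gold
141.5763833614 gold × 1.0262 = 145.28568460546868 natgas
145.28568460546868 natgas × 0.66775 = 97.01451589530171107 aluminium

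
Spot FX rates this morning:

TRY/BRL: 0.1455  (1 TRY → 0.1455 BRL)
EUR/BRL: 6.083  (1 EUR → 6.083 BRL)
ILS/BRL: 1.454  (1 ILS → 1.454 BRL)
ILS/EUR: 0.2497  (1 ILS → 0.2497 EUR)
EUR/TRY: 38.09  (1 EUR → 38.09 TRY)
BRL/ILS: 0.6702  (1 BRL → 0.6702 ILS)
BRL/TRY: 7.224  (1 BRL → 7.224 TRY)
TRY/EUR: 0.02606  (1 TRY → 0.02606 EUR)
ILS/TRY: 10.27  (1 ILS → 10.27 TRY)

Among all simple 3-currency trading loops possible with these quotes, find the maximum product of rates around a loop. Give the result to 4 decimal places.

1.1452

EUR→BRL→TRY→EUR: 6.083 × 7.224 × 0.02606 = 1.14517
EUR→BRL→ILS→EUR: 6.083 × 0.6702 × 0.2497 = 1.01798
ILS→TRY→BRL→ILS: 10.27 × 0.1455 × 0.6702 = 1.00147
Maximum is EUR→BRL→TRY→EUR at 1.1452; arbitrage exists.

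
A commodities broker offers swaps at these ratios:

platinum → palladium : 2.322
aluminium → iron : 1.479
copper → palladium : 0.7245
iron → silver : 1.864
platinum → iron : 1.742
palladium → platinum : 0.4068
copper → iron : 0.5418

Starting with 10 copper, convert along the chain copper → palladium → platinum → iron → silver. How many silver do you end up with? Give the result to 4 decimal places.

9.5700

10 copper × 0.7245 = 7.245 palladium
7.245 palladium × 0.4068 = 2.947266 platinum
2.947266 platinum × 1.742 = 5.134137372 iron
5.134137372 iron × 1.864 = 9.570032061408 silver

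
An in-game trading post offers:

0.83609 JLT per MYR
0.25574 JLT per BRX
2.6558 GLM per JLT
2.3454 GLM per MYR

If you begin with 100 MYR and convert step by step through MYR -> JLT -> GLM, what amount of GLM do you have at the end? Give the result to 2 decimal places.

100 MYR × 0.83609 = 83.609 JLT
83.609 JLT × 2.6558 = 222.0487822 GLM

222.05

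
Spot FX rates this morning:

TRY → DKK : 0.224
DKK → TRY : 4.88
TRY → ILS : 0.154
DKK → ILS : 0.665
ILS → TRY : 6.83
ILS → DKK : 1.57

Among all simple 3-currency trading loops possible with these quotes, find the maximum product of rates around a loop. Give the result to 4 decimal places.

1.1799

DKK→TRY→ILS→DKK: 4.88 × 0.154 × 1.57 = 1.17989
DKK→ILS→TRY→DKK: 0.665 × 6.83 × 0.224 = 1.01740
Maximum is DKK→TRY→ILS→DKK at 1.1799; arbitrage exists.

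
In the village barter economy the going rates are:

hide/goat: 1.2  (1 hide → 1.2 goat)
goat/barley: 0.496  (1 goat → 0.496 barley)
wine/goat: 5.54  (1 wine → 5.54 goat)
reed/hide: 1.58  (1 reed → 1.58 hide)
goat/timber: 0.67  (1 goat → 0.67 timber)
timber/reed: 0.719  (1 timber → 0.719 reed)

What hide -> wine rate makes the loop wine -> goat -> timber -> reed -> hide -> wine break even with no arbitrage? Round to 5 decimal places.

0.23715

Known legs of the cycle: 5.54 × 0.67 × 0.719 × 1.58 = 4.216679036
For no arbitrage the full-cycle product must be 1, so the missing rate is 1 / 4.216679036 ≈ 0.2371535.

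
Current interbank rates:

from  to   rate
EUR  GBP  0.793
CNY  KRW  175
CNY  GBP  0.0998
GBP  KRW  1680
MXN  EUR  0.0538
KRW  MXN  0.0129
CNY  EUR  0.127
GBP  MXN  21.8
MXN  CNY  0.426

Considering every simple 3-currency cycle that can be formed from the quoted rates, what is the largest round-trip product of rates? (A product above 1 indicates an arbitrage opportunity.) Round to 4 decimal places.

KRW→MXN→CNY→KRW: 0.0129 × 0.426 × 175 = 0.96170
GBP→MXN→EUR→GBP: 21.8 × 0.0538 × 0.793 = 0.93006
GBP→MXN→CNY→GBP: 21.8 × 0.426 × 0.0998 = 0.92682
Maximum is KRW→MXN→CNY→KRW at 0.9617; no arbitrage — every cycle loses value.

0.9617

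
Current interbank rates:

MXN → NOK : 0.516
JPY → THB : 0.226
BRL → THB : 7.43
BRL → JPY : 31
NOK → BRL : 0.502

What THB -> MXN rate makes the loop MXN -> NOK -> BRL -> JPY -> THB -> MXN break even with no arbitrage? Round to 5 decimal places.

0.55103

Known legs of the cycle: 0.516 × 0.502 × 31 × 0.226 = 1.814778192
For no arbitrage the full-cycle product must be 1, so the missing rate is 1 / 1.814778192 ≈ 0.5510315.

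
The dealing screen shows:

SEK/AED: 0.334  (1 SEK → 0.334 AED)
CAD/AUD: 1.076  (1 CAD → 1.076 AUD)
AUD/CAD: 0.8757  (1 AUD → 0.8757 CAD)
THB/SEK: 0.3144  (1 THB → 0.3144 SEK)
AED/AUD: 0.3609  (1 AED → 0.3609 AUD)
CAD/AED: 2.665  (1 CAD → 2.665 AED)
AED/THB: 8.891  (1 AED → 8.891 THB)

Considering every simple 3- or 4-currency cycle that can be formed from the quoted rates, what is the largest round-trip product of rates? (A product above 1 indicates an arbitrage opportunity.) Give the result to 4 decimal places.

SEK→AED→THB→SEK: 0.334 × 8.891 × 0.3144 = 0.93364
AUD→CAD→AED→AUD: 0.8757 × 2.665 × 0.3609 = 0.84225
Maximum is SEK→AED→THB→SEK at 0.9336; no arbitrage — every cycle loses value.

0.9336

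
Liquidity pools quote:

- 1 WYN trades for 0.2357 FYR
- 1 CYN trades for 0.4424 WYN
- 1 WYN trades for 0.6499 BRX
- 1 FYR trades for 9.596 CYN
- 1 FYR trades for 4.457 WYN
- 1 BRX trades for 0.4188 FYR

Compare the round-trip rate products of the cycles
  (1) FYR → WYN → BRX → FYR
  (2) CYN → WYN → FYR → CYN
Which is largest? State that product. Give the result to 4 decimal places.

1.2131

(1) 4.457 × 0.6499 × 0.4188 = 1.21310
(2) 0.4424 × 0.2357 × 9.596 = 1.00061
Highest is cycle (1) at 1.2131 (>1, arbitrage).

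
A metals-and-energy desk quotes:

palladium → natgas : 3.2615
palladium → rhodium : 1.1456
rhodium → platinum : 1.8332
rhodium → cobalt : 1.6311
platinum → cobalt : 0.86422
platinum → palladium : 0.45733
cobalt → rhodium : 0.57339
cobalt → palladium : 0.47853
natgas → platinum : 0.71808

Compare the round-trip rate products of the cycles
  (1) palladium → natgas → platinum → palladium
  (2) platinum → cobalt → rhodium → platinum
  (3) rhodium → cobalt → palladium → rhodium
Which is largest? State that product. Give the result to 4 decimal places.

1.0711

(1) 3.2615 × 0.71808 × 0.45733 = 1.07108
(2) 0.86422 × 0.57339 × 1.8332 = 0.90841
(3) 1.6311 × 0.47853 × 1.1456 = 0.89418
Highest is cycle (1) at 1.0711 (>1, arbitrage).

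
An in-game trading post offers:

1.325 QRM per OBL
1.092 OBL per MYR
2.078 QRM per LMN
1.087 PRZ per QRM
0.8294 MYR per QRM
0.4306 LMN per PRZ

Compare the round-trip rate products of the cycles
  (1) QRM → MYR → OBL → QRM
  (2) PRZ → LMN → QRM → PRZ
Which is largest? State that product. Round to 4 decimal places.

(1) 0.8294 × 1.092 × 1.325 = 1.20006
(2) 0.4306 × 2.078 × 1.087 = 0.97263
Highest is cycle (1) at 1.2001 (>1, arbitrage).

1.2001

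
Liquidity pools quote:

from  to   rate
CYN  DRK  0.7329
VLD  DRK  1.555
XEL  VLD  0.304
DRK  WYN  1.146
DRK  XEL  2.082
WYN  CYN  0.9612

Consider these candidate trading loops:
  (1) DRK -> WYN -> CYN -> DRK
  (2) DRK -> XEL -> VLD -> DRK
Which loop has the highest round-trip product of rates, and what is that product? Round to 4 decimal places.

0.9842

(1) 1.146 × 0.9612 × 0.7329 = 0.80732
(2) 2.082 × 0.304 × 1.555 = 0.98420
Highest is cycle (2) at 0.9842 (≤1, no arbitrage).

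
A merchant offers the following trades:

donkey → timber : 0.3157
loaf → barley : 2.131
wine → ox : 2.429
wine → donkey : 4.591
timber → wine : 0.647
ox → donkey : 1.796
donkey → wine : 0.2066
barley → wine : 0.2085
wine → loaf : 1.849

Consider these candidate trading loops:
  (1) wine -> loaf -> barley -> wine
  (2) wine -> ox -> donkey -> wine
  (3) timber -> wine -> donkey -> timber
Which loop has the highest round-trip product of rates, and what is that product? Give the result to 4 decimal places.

(1) 1.849 × 2.131 × 0.2085 = 0.82154
(2) 2.429 × 1.796 × 0.2066 = 0.90129
(3) 0.647 × 4.591 × 0.3157 = 0.93775
Highest is cycle (3) at 0.9377 (≤1, no arbitrage).

0.9377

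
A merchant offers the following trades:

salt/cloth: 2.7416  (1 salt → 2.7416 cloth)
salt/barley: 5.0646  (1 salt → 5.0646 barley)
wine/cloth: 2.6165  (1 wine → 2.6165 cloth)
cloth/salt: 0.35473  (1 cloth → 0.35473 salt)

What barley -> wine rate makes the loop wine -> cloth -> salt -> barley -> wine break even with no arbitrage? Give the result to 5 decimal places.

Known legs of the cycle: 2.6165 × 0.35473 × 5.0646 = 4.700713782507
For no arbitrage the full-cycle product must be 1, so the missing rate is 1 / 4.700713782507 ≈ 0.2127336.

0.21273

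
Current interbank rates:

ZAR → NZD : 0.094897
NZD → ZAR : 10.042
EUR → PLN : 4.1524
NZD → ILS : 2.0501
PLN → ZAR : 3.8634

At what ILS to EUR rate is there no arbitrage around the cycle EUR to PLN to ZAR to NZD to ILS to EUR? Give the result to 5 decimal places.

0.32041

Known legs of the cycle: 4.1524 × 3.8634 × 0.094897 × 2.0501 = 3.121018814060899752
For no arbitrage the full-cycle product must be 1, so the missing rate is 1 / 3.121018814060899752 ≈ 0.3204082.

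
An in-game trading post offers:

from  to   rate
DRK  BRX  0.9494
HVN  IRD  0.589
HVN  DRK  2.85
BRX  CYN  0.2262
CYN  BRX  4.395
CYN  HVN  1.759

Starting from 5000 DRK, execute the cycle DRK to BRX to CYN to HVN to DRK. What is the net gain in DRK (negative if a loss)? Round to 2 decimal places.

5000 DRK × 0.9494 = 4747 BRX
4747 BRX × 0.2262 = 1073.7714 CYN
1073.7714 CYN × 1.759 = 1888.7638926 HVN
1888.7638926 HVN × 2.85 = 5382.97709391 DRK
Net change: 5382.97709391 − 5000 = 382.97709391 DRK

382.98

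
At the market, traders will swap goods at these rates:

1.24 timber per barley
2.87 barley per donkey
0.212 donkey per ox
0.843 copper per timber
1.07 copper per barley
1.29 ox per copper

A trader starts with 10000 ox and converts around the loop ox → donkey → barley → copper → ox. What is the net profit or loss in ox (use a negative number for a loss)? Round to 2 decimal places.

-1601.70

10000 ox × 0.212 = 2120 donkey
2120 donkey × 2.87 = 6084.4 barley
6084.4 barley × 1.07 = 6510.308 copper
6510.308 copper × 1.29 = 8398.29732 ox
Net change: 8398.29732 − 10000 = -1601.70268 ox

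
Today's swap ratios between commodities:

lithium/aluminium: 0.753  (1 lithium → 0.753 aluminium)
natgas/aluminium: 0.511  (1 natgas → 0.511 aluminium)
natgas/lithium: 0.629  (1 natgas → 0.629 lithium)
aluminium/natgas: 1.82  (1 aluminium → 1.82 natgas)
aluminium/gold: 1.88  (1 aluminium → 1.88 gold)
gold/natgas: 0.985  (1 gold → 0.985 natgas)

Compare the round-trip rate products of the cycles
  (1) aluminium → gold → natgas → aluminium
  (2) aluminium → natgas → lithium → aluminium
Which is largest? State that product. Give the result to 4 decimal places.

0.9463

(1) 1.88 × 0.985 × 0.511 = 0.94627
(2) 1.82 × 0.629 × 0.753 = 0.86202
Highest is cycle (1) at 0.9463 (≤1, no arbitrage).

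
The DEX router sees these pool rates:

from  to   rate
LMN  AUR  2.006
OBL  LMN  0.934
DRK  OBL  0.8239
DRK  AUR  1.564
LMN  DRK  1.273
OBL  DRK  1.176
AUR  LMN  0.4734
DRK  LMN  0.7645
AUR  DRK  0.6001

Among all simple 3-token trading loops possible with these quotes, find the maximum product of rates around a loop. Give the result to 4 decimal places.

0.9796

OBL→LMN→DRK→OBL: 0.934 × 1.273 × 0.8239 = 0.97960
AUR→LMN→DRK→AUR: 0.4734 × 1.273 × 1.564 = 0.94253
AUR→DRK→LMN→AUR: 0.6001 × 0.7645 × 2.006 = 0.92031
Maximum is OBL→LMN→DRK→OBL at 0.9796; no arbitrage — every cycle loses value.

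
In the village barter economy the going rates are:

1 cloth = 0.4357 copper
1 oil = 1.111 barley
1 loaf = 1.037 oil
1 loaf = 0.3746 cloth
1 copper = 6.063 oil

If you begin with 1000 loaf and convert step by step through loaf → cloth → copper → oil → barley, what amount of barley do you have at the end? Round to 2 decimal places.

1000 loaf × 0.3746 = 374.6 cloth
374.6 cloth × 0.4357 = 163.21322 copper
163.21322 copper × 6.063 = 989.56175286 oil
989.56175286 oil × 1.111 = 1099.40310742746 barley

1099.40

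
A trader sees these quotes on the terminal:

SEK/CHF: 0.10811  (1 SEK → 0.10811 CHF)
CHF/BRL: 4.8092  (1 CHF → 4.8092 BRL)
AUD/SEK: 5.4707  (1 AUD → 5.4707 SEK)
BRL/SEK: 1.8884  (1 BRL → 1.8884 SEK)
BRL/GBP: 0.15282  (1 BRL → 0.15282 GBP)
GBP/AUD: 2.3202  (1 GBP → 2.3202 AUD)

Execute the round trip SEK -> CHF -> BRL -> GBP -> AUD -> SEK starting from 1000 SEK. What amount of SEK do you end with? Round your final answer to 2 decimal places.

1008.53

1000 SEK × 0.10811 = 108.11 CHF
108.11 CHF × 4.8092 = 519.922612 BRL
519.922612 BRL × 0.15282 = 79.45457356584 GBP
79.45457356584 GBP × 2.3202 = 184.350501587461968 AUD
184.350501587461968 AUD × 5.4707 = 1008.5262890345281883376 SEK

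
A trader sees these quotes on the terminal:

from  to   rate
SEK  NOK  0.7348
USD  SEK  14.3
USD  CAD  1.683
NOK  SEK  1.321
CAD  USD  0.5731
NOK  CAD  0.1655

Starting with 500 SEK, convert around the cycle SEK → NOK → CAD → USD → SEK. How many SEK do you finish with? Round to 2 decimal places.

500 SEK × 0.7348 = 367.4 NOK
367.4 NOK × 0.1655 = 60.8047 CAD
60.8047 CAD × 0.5731 = 34.84717357 USD
34.84717357 USD × 14.3 = 498.314582051 SEK

498.31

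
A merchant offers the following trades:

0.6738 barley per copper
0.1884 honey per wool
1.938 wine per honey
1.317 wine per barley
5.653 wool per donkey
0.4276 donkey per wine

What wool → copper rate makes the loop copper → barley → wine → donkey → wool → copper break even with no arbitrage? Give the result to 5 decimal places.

Known legs of the cycle: 0.6738 × 1.317 × 0.4276 × 5.653 = 2.14503045971688
For no arbitrage the full-cycle product must be 1, so the missing rate is 1 / 2.14503045971688 ≈ 0.4661938.

0.46619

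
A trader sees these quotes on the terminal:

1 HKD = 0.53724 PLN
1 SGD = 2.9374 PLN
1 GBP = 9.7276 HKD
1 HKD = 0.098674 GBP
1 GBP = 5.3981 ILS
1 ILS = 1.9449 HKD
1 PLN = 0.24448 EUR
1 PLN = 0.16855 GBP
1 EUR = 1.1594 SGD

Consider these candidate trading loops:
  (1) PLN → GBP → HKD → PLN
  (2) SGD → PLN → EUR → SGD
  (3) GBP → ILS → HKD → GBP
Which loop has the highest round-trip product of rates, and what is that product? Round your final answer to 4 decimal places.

(1) 0.16855 × 9.7276 × 0.53724 = 0.88085
(2) 2.9374 × 0.24448 × 1.1594 = 0.83261
(3) 5.3981 × 1.9449 × 0.098674 = 1.03596
Highest is cycle (3) at 1.0360 (>1, arbitrage).

1.0360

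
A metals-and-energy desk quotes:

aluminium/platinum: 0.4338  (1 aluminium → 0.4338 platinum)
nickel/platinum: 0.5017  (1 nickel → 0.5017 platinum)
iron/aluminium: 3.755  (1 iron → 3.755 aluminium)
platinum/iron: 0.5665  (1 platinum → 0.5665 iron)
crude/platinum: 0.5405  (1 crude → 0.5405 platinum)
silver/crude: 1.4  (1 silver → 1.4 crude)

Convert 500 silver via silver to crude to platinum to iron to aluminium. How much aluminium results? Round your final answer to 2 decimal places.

500 silver × 1.4 = 700 crude
700 crude × 0.5405 = 378.35 platinum
378.35 platinum × 0.5665 = 214.335275 iron
214.335275 iron × 3.755 = 804.828957625 aluminium

804.83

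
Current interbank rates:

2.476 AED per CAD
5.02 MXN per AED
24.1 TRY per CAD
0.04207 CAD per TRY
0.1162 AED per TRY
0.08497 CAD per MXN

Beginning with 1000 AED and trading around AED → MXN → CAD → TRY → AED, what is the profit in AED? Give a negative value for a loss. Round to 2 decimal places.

1000 AED × 5.02 = 5020 MXN
5020 MXN × 0.08497 = 426.5494 CAD
426.5494 CAD × 24.1 = 10279.84054 TRY
10279.84054 TRY × 0.1162 = 1194.517470748 AED
Net change: 1194.517470748 − 1000 = 194.517470748 AED

194.52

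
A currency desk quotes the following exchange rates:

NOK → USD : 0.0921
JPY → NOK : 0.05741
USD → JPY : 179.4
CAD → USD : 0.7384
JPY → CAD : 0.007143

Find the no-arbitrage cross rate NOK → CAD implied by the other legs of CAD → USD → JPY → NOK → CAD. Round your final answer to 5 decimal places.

Known legs of the cycle: 0.7384 × 179.4 × 0.05741 = 7.6050429936
For no arbitrage the full-cycle product must be 1, so the missing rate is 1 / 7.6050429936 ≈ 0.1314917.

0.13149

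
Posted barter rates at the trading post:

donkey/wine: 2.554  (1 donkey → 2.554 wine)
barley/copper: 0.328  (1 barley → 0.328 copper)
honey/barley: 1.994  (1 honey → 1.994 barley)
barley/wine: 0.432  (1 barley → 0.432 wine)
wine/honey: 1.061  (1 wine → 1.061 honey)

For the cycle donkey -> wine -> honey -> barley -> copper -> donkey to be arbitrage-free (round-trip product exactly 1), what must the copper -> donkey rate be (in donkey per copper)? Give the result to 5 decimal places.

Known legs of the cycle: 2.554 × 1.061 × 1.994 × 0.328 = 1.772291989408
For no arbitrage the full-cycle product must be 1, so the missing rate is 1 / 1.772291989408 ≈ 0.5642411.

0.56424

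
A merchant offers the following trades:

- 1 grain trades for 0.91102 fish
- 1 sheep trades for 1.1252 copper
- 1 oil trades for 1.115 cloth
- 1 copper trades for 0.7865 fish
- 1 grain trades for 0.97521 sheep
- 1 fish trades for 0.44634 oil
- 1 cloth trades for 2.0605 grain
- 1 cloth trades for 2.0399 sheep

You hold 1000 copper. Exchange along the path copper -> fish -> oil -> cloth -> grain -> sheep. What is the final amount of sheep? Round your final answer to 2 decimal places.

1000 copper × 0.7865 = 786.5 fish
786.5 fish × 0.44634 = 351.04641 oil
351.04641 oil × 1.115 = 391.41674715 cloth
391.41674715 cloth × 2.0605 = 806.514207502575 grain
806.514207502575 grain × 0.97521 = 786.52072029858616575 sheep

786.52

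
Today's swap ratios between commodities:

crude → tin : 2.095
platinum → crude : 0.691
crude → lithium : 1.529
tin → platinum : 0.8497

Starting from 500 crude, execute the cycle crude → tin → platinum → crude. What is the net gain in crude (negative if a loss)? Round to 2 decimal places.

115.03

500 crude × 2.095 = 1047.5 tin
1047.5 tin × 0.8497 = 890.06075 platinum
890.06075 platinum × 0.691 = 615.03197825 crude
Net change: 615.03197825 − 500 = 115.03197825 crude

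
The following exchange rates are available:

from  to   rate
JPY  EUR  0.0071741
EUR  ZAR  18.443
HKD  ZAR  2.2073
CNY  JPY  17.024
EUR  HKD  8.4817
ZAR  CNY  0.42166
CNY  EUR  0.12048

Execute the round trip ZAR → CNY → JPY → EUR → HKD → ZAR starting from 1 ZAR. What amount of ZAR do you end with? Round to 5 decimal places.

0.96413

1 ZAR × 0.42166 = 0.42166 CNY
0.42166 CNY × 17.024 = 7.17833984 JPY
7.17833984 JPY × 0.0071741 = 0.051498127846144 EUR
0.051498127846144 EUR × 8.4817 = 0.4367916709526395648 HKD
0.4367916709526395648 HKD × 2.2073 = 0.96413025529376131138304 ZAR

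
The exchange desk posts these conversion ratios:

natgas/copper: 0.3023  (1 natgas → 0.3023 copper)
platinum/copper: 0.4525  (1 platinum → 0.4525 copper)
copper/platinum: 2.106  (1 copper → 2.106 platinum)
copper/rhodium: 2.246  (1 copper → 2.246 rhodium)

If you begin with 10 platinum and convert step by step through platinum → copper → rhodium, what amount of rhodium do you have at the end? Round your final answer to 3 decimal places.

10 platinum × 0.4525 = 4.525 copper
4.525 copper × 2.246 = 10.16315 rhodium

10.163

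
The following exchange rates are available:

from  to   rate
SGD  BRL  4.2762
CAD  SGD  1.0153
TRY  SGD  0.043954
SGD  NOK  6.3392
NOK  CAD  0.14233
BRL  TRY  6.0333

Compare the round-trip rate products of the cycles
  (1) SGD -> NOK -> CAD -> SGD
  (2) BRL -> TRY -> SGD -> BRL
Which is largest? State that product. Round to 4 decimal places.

(1) 6.3392 × 0.14233 × 1.0153 = 0.91606
(2) 6.0333 × 0.043954 × 4.2762 = 1.13400
Highest is cycle (2) at 1.1340 (>1, arbitrage).

1.1340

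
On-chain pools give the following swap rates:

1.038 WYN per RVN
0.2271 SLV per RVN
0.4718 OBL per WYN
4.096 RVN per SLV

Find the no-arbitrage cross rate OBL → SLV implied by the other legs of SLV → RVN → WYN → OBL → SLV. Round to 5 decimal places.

0.49852

Known legs of the cycle: 4.096 × 1.038 × 0.4718 = 2.0059275264
For no arbitrage the full-cycle product must be 1, so the missing rate is 1 / 2.0059275264 ≈ 0.4985225.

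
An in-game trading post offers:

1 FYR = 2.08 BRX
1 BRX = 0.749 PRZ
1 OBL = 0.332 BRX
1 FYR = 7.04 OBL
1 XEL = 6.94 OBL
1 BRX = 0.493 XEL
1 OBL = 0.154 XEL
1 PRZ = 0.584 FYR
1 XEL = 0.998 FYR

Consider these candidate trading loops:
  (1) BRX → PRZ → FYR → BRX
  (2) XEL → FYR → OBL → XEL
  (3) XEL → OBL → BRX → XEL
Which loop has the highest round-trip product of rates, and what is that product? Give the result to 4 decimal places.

(1) 0.749 × 0.584 × 2.08 = 0.90983
(2) 0.998 × 7.04 × 0.154 = 1.08199
(3) 6.94 × 0.332 × 0.493 = 1.13591
Highest is cycle (3) at 1.1359 (>1, arbitrage).

1.1359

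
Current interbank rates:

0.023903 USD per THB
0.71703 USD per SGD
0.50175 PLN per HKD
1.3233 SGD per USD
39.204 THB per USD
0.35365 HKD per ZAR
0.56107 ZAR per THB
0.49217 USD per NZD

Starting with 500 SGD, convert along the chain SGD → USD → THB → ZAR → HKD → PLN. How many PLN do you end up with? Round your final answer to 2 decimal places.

500 SGD × 0.71703 = 358.515 USD
358.515 USD × 39.204 = 14055.22206 THB
14055.22206 THB × 0.56107 = 7885.9634412042 ZAR
7885.9634412042 ZAR × 0.35365 = 2788.87097098186533 HKD
2788.87097098186533 HKD × 0.50175 = 1399.3160096901509293275 PLN

1399.32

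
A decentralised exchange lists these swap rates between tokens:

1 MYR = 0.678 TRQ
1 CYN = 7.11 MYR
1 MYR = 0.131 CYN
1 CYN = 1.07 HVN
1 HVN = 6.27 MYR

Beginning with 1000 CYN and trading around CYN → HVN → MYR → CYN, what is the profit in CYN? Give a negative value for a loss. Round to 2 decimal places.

-121.13

1000 CYN × 1.07 = 1070 HVN
1070 HVN × 6.27 = 6708.9 MYR
6708.9 MYR × 0.131 = 878.8659 CYN
Net change: 878.8659 − 1000 = -121.1341 CYN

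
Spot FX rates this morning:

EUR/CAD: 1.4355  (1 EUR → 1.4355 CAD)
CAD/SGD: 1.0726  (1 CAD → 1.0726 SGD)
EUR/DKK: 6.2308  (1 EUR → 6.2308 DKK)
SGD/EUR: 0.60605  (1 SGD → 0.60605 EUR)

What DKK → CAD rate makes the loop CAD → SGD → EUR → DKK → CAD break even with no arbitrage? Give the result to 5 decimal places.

Known legs of the cycle: 1.0726 × 0.60605 × 6.2308 = 4.050326742284
For no arbitrage the full-cycle product must be 1, so the missing rate is 1 / 4.050326742284 ≈ 0.2468937.

0.24689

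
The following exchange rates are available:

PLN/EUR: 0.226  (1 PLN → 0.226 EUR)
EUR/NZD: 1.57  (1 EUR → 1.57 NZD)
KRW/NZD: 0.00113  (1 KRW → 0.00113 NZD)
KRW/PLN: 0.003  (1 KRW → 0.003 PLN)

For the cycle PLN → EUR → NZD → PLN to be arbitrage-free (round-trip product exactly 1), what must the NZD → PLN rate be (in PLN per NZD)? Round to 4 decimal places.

Known legs of the cycle: 0.226 × 1.57 = 0.35482
For no arbitrage the full-cycle product must be 1, so the missing rate is 1 / 0.35482 ≈ 2.818330.

2.8183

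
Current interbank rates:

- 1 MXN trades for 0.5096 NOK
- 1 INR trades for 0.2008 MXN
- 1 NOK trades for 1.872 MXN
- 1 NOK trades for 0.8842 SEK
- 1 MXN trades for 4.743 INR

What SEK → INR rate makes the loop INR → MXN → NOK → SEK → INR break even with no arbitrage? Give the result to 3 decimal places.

Known legs of the cycle: 0.2008 × 0.5096 × 0.8842 = 0.090478134656
For no arbitrage the full-cycle product must be 1, so the missing rate is 1 / 0.090478134656 ≈ 11.05239.

11.052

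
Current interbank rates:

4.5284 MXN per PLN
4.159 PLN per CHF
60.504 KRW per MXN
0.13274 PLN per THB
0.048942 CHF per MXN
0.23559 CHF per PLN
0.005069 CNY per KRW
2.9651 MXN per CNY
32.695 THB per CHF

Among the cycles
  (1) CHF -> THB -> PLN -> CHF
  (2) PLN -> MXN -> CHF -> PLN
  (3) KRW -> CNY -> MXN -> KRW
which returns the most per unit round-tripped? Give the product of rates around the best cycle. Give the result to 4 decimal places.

(1) 32.695 × 0.13274 × 0.23559 = 1.02245
(2) 4.5284 × 0.048942 × 4.159 = 0.92175
(3) 0.005069 × 2.9651 × 60.504 = 0.90938
Highest is cycle (1) at 1.0224 (>1, arbitrage).

1.0224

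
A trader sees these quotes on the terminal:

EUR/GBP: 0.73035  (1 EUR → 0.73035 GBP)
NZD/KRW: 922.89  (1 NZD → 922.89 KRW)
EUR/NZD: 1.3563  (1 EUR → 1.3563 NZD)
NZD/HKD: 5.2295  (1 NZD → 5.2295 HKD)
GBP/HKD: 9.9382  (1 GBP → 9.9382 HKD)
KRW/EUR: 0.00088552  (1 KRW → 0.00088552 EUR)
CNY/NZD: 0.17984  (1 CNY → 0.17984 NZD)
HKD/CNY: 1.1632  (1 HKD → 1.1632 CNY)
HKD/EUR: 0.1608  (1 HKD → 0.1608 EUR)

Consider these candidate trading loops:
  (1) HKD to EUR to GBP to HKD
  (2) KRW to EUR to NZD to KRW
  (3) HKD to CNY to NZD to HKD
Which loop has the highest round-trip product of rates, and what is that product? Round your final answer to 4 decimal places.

(1) 0.1608 × 0.73035 × 9.9382 = 1.16714
(2) 0.00088552 × 1.3563 × 922.89 = 1.10842
(3) 1.1632 × 0.17984 × 5.2295 = 1.09396
Highest is cycle (1) at 1.1671 (>1, arbitrage).

1.1671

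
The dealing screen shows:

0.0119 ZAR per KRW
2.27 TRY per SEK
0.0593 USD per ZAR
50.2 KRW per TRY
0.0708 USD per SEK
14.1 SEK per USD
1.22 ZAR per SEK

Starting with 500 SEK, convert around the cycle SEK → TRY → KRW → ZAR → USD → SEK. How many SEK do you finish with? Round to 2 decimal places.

500 SEK × 2.27 = 1135 TRY
1135 TRY × 50.2 = 56977 KRW
56977 KRW × 0.0119 = 678.0263 ZAR
678.0263 ZAR × 0.0593 = 40.20695959 USD
40.20695959 USD × 14.1 = 566.918130219 SEK

566.92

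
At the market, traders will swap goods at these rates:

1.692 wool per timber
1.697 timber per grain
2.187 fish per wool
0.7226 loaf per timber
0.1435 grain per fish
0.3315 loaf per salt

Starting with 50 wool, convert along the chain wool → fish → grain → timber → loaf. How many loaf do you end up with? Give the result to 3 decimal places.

50 wool × 2.187 = 109.35 fish
109.35 fish × 0.1435 = 15.691725 grain
15.691725 grain × 1.697 = 26.628857325 timber
26.628857325 timber × 0.7226 = 19.242012303045 loaf

19.242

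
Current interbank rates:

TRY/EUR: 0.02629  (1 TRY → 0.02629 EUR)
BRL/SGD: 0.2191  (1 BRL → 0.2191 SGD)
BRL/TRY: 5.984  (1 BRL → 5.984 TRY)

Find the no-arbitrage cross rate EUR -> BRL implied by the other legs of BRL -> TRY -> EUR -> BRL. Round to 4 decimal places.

6.3565

Known legs of the cycle: 5.984 × 0.02629 = 0.15731936
For no arbitrage the full-cycle product must be 1, so the missing rate is 1 / 0.15731936 ≈ 6.356497.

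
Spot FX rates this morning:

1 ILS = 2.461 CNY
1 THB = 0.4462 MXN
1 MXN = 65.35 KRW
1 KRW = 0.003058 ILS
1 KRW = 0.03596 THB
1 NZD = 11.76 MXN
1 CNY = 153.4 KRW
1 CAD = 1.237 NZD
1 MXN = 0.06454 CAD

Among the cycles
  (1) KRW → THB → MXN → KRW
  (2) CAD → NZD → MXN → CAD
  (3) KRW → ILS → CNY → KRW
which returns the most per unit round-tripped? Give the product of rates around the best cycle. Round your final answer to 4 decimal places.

1.1544

(1) 0.03596 × 0.4462 × 65.35 = 1.04856
(2) 1.237 × 11.76 × 0.06454 = 0.93887
(3) 0.003058 × 2.461 × 153.4 = 1.15445
Highest is cycle (3) at 1.1544 (>1, arbitrage).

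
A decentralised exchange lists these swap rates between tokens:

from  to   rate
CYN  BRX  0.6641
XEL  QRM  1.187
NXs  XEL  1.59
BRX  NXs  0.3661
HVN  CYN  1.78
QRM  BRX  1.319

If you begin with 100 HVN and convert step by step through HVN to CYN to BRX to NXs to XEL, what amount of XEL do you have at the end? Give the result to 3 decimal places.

68.810

100 HVN × 1.78 = 178 CYN
178 CYN × 0.6641 = 118.2098 BRX
118.2098 BRX × 0.3661 = 43.27660778 NXs
43.27660778 NXs × 1.59 = 68.8098063702 XEL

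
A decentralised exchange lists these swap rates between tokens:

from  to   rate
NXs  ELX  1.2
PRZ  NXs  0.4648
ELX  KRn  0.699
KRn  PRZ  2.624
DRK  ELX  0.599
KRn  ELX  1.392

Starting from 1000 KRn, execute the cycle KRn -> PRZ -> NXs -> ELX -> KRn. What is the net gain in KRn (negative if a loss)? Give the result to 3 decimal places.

23.030

1000 KRn × 2.624 = 2624 PRZ
2624 PRZ × 0.4648 = 1219.6352 NXs
1219.6352 NXs × 1.2 = 1463.56224 ELX
1463.56224 ELX × 0.699 = 1023.03000576 KRn
Net change: 1023.03000576 − 1000 = 23.03000576 KRn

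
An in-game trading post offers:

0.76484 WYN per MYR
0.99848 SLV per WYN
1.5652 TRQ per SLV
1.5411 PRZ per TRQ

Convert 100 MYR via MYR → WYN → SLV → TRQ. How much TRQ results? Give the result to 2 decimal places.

100 MYR × 0.76484 = 76.484 WYN
76.484 WYN × 0.99848 = 76.36774432 SLV
76.36774432 SLV × 1.5652 = 119.530793409664 TRQ

119.53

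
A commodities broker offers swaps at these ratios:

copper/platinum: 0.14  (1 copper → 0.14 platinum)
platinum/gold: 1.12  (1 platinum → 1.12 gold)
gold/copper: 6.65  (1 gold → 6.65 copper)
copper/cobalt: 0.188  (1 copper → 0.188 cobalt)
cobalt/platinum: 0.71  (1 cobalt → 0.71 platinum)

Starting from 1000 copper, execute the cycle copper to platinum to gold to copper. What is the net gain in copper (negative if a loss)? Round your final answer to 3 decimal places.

42.720

1000 copper × 0.14 = 140 platinum
140 platinum × 1.12 = 156.8 gold
156.8 gold × 6.65 = 1042.72 copper
Net change: 1042.72 − 1000 = 42.72 copper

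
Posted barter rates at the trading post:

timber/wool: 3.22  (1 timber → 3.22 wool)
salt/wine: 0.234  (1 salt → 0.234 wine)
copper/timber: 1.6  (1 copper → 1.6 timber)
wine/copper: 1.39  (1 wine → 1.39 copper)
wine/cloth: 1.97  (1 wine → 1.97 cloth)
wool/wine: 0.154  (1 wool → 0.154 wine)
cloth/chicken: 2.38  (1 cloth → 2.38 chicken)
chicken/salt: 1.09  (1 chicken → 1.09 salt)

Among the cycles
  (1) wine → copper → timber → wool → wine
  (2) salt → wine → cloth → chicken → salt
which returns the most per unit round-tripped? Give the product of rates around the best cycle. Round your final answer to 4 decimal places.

(1) 1.39 × 1.6 × 3.22 × 0.154 = 1.10284
(2) 0.234 × 1.97 × 2.38 × 1.09 = 1.19587
Highest is cycle (2) at 1.1959 (>1, arbitrage).

1.1959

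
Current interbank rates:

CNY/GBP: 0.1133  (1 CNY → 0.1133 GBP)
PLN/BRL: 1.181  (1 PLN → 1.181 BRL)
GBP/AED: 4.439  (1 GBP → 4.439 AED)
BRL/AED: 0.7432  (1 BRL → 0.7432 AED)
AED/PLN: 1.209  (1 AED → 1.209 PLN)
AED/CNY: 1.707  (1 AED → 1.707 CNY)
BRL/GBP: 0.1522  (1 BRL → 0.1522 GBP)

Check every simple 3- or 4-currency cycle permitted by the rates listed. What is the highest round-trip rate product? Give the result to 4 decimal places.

BRL→AED→PLN→BRL: 0.7432 × 1.209 × 1.181 = 1.06116
BRL→GBP→AED→PLN→BRL: 0.1522 × 4.439 × 1.209 × 1.181 = 0.96466
AED→CNY→GBP→AED: 1.707 × 0.1133 × 4.439 = 0.85852
Maximum is BRL→AED→PLN→BRL at 1.0612; arbitrage exists.

1.0612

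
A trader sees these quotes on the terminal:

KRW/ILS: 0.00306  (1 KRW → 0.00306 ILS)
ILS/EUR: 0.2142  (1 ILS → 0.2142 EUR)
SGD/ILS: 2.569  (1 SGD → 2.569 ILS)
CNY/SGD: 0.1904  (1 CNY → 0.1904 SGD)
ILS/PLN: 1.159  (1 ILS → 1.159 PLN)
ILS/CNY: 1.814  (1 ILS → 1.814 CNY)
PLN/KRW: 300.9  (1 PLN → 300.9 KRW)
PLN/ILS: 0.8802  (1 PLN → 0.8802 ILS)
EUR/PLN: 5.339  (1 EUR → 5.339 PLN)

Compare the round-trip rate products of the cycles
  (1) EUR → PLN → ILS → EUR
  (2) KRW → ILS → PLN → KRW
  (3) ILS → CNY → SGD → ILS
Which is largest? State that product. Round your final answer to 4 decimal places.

1.0672

(1) 5.339 × 0.8802 × 0.2142 = 1.00661
(2) 0.00306 × 1.159 × 300.9 = 1.06715
(3) 1.814 × 0.1904 × 2.569 = 0.88730
Highest is cycle (2) at 1.0672 (>1, arbitrage).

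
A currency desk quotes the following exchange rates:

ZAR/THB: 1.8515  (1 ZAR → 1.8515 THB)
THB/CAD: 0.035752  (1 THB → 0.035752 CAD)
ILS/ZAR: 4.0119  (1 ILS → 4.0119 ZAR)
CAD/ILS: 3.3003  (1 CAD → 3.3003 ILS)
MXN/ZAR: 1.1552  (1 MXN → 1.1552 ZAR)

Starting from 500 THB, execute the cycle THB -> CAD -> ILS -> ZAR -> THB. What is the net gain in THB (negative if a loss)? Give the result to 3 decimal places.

-61.775

500 THB × 0.035752 = 17.876 CAD
17.876 CAD × 3.3003 = 58.9961628 ILS
58.9961628 ILS × 4.0119 = 236.68670553732 ZAR
236.68670553732 ZAR × 1.8515 = 438.22543530234798 THB
Net change: 438.22543530234798 − 500 = -61.77456469765202 THB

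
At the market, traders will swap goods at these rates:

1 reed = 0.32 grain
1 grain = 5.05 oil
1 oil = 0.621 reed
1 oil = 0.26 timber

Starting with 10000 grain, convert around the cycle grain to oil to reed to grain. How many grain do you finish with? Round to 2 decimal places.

10000 grain × 5.05 = 50500 oil
50500 oil × 0.621 = 31360.5 reed
31360.5 reed × 0.32 = 10035.36 grain

10035.36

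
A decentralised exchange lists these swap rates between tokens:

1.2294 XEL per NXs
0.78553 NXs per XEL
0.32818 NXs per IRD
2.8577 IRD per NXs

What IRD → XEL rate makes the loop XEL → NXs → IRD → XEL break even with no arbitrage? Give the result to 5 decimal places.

Known legs of the cycle: 0.78553 × 2.8577 = 2.244809081
For no arbitrage the full-cycle product must be 1, so the missing rate is 1 / 2.244809081 ≈ 0.4454722.

0.44547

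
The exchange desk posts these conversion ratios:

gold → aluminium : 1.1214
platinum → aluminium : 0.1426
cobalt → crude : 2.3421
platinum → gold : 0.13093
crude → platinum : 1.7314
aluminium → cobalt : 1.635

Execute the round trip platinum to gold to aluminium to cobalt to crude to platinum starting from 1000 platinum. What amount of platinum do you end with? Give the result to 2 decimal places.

973.46

1000 platinum × 0.13093 = 130.93 gold
130.93 gold × 1.1214 = 146.824902 aluminium
146.824902 aluminium × 1.635 = 240.05871477 cobalt
240.05871477 cobalt × 2.3421 = 562.241515862817 crude
562.241515862817 crude × 1.7314 = 973.4649605648813538 platinum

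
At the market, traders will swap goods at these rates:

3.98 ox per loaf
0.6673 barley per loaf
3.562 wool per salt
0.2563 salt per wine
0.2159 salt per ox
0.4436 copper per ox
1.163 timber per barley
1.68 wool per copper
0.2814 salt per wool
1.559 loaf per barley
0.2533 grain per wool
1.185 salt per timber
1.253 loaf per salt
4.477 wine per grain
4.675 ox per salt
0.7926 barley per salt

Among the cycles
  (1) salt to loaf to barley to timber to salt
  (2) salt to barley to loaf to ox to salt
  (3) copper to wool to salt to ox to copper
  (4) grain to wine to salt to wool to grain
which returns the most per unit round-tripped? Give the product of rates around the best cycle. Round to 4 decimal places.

(1) 1.253 × 0.6673 × 1.163 × 1.185 = 1.15231
(2) 0.7926 × 1.559 × 3.98 × 0.2159 = 1.06178
(3) 1.68 × 0.2814 × 4.675 × 0.4436 = 0.98041
(4) 4.477 × 0.2563 × 3.562 × 0.2533 = 1.03530
Highest is cycle (1) at 1.1523 (>1, arbitrage).

1.1523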